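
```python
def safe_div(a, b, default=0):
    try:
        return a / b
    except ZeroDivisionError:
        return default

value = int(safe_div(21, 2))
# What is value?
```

Step-by-step execution trace:
1. `safe_div(21, 2)` enters try: `return 21 / 2` → returns 10.5. No exception raised.
2. `except ZeroDivisionError` is skipped.
3. `int(10.5)` → 10 → value = 10.
Result: 10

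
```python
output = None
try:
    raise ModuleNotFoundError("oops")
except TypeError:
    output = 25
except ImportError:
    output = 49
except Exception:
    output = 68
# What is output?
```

Step-by-step execution trace:
1. `raise ModuleNotFoundError(...)` raises ModuleNotFoundError.
2. `except TypeError` does not match (ModuleNotFoundError is not a subclass of TypeError); skipped.
3. `except ImportError` matches (ModuleNotFoundError is a subclass of ImportError) → output = 49.
4. `except Exception` is not reached.
Result: 49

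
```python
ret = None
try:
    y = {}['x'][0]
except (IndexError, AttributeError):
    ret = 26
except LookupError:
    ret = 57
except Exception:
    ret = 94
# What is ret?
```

Step-by-step execution trace:
1. `y = {}['x'][0]` raises KeyError.
2. `except (IndexError, AttributeError)` does not match KeyError; skipped.
3. `except LookupError` matches (KeyError is a subclass of LookupError) → ret = 57.
4. `except Exception` is not reached.
Result: 57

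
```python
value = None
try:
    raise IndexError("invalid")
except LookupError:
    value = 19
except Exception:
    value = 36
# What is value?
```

Step-by-step execution trace:
1. `raise IndexError(...)` raises IndexError.
2. `except LookupError` matches (IndexError is a subclass of LookupError) → value = 19.
3. `except Exception` is not reached.
Result: 19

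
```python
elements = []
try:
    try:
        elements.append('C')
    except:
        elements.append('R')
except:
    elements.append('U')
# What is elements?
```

Step-by-step execution trace:
1. Inner try: `elements.append('C')` → elements = ['C']. No exception raised.
2. Inner `except` is skipped.
3. Inner try completes normally; outer `except` is skipped.
Result: ['C']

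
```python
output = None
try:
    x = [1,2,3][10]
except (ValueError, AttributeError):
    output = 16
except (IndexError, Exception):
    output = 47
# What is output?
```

Step-by-step execution trace:
1. `x = [1,2,3][10]` raises IndexError.
2. `except (ValueError, AttributeError)` does not match IndexError; skipped.
3. `except (IndexError, Exception)` matches (IndexError is in the tuple) → output = 47.
Result: 47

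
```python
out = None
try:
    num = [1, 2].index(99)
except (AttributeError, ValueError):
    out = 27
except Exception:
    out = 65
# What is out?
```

Step-by-step execution trace:
1. `num = [1, 2].index(99)` raises ValueError.
2. `except (AttributeError, ValueError)` matches (ValueError is in the tuple) → out = 27.
3. `except Exception` is not reached.
Result: 27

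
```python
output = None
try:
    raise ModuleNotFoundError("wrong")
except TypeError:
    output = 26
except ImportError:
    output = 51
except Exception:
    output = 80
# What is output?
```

Step-by-step execution trace:
1. `raise ModuleNotFoundError(...)` raises ModuleNotFoundError.
2. `except TypeError` does not match (ModuleNotFoundError is not a subclass of TypeError); skipped.
3. `except ImportError` matches (ModuleNotFoundError is a subclass of ImportError) → output = 51.
4. `except Exception` is not reached.
Result: 51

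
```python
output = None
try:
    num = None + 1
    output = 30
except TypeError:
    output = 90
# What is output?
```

Step-by-step execution trace:
1. `num = None + 1` raises TypeError.
2. `output = 30` is not reached.
3. `except TypeError` matches → output = 90.
Result: 90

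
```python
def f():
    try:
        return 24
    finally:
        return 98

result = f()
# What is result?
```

Step-by-step execution trace:
1. `f()` enters try: `return 24` sets pending return value 24.
2. Before returning, `finally: return 98` runs and overrides the pending return.
3. f() returns 98 → result = 98.
Result: 98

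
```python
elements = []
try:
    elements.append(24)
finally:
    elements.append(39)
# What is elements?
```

Step-by-step execution trace:
1. try: `elements.append(24)` → elements = [24].
2. The try body completes without raising.
3. finally always runs: `elements.append(39)` → elements = [24, 39].
Result: [24, 39]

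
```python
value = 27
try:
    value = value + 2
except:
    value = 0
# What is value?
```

Step-by-step execution trace:
1. value starts at 27.
2. try: `value = value + 2` → value = 29. No exception raised.
3. `except` is skipped.
Result: 29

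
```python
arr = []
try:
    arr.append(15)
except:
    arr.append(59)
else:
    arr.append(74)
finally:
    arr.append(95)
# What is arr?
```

Step-by-step execution trace:
1. try: `arr.append(15)` → arr = [15]. No exception raised.
2. `except` is skipped.
3. `else` runs: `arr.append(74)` → arr = [15, 74].
4. `finally` always runs: `arr.append(95)` → arr = [15, 74, 95].
Result: [15, 74, 95]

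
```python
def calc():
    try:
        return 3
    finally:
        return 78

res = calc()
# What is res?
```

Step-by-step execution trace:
1. `calc()` enters try: `return 3` sets pending return value 3.
2. Before returning, `finally: return 78` runs and overrides the pending return.
3. calc() returns 78 → res = 78.
Result: 78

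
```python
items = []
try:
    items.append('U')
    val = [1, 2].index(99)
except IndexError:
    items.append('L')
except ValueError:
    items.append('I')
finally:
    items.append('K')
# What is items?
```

Step-by-step execution trace:
1. try: `items.append('U')` → items = ['U'].
2. `val = [1, 2].index(99)` raises ValueError.
3. `except IndexError` does not match ValueError; skipped.
4. `except ValueError` matches → `items.append('I')` → items = ['U', 'I'].
5. finally always runs: `items.append('K')` → items = ['U', 'I', 'K'].
Result: ['U', 'I', 'K']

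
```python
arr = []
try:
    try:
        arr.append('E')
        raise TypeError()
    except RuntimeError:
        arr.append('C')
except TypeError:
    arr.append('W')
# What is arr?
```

Step-by-step execution trace:
1. Inner try: `arr.append('E')` → arr = ['E'].
2. `raise TypeError()` raises TypeError.
3. Inner `except RuntimeError` does not match TypeError; exception propagates to outer try.
4. Outer `except TypeError` matches → `arr.append('W')` → arr = ['E', 'W'].
Result: ['E', 'W']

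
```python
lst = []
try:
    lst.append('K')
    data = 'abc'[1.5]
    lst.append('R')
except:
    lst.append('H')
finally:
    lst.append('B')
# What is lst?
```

Step-by-step execution trace:
1. try: `lst.append('K')` → lst = ['K'].
2. `data = 'abc'[1.5]` raises TypeError; `lst.append('R')` is not reached.
3. bare `except` matches → `lst.append('H')` → lst = ['K', 'H'].
4. finally always runs: `lst.append('B')` → lst = ['K', 'H', 'B'].
Result: ['K', 'H', 'B']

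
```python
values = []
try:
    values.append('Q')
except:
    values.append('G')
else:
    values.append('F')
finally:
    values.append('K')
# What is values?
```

Step-by-step execution trace:
1. try: `values.append('Q')` → values = ['Q']. No exception raised.
2. `except` is skipped.
3. `else` runs: `values.append('F')` → values = ['Q', 'F'].
4. `finally` always runs: `values.append('K')` → values = ['Q', 'F', 'K'].
Result: ['Q', 'F', 'K']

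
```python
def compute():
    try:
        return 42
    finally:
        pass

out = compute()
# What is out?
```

Step-by-step execution trace:
1. `compute()` enters try: `return 42` sets pending return value 42.
2. Before returning, `finally: pass` runs (no effect).
3. compute() returns 42 → out = 42.
Result: 42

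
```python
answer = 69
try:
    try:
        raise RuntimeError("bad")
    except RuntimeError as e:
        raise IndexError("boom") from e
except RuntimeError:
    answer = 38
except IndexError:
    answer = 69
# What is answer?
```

Step-by-step execution trace:
1. Inner try raises RuntimeError; inner `except RuntimeError as e` catches it.
2. `raise IndexError(...) from e` raises IndexError (RuntimeError is attached as __cause__, but only IndexError is active).
3. Outer `except RuntimeError` does not match IndexError; skipped.
4. Outer `except IndexError` matches → answer = 69.
Result: 69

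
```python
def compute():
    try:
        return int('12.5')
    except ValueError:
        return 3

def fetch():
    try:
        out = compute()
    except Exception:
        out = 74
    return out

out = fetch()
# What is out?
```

Step-by-step execution trace:
1. `fetch()` calls `compute()`.
2. In compute: `int('12.5')` raises ValueError; `except ValueError` catches it → returns 3.
3. In fetch: `out = compute()` → out = 3. No exception reaches fetch.
4. `except Exception` is skipped; fetch returns 3.
5. out = 3.
Result: 3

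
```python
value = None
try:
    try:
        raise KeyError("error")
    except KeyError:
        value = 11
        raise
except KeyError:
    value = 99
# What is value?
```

Step-by-step execution trace:
1. Inner try: `raise KeyError("error")` raises KeyError.
2. Inner `except KeyError` matches → value = 11.
3. bare `raise` re-raises the same KeyError.
4. Outer `except KeyError` matches → value = 99.
Result: 99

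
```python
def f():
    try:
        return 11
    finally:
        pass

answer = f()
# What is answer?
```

Step-by-step execution trace:
1. `f()` enters try: `return 11` sets pending return value 11.
2. Before returning, `finally: pass` runs (no effect).
3. f() returns 11 → answer = 11.
Result: 11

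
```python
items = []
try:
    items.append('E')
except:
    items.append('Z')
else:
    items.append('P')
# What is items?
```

Step-by-step execution trace:
1. try: `items.append('E')` → items = ['E']. No exception raised.
2. `except` is skipped.
3. `else` runs (try completed without exception): `items.append('P')` → items = ['E', 'P'].
Result: ['E', 'P']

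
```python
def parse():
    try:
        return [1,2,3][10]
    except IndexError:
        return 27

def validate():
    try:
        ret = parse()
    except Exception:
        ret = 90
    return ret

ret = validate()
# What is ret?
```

Step-by-step execution trace:
1. `validate()` calls `parse()`.
2. In parse: `[1,2,3][10]` raises IndexError; `except IndexError` catches it → returns 27.
3. In validate: `ret = parse()` → ret = 27. No exception reaches validate.
4. `except Exception` is skipped; validate returns 27.
5. ret = 27.
Result: 27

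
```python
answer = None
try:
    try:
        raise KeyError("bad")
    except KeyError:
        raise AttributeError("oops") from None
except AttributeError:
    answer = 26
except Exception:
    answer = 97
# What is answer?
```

Step-by-step execution trace:
1. Inner try raises KeyError; inner `except KeyError` catches it.
2. `raise AttributeError(...) from None` raises AttributeError (from None suppresses __context__, but the active exception is still AttributeError).
3. Outer `except AttributeError` matches → answer = 26.
4. `except Exception` is not reached.
Result: 26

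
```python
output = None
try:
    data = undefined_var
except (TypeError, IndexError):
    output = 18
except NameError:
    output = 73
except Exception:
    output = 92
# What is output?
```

Step-by-step execution trace:
1. `data = undefined_var` raises NameError.
2. `except (TypeError, IndexError)` does not match NameError; skipped.
3. `except NameError` matches (exact type match) → output = 73.
4. `except Exception` is not reached.
Result: 73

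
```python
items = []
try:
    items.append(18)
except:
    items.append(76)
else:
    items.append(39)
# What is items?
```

Step-by-step execution trace:
1. try: `items.append(18)` → items = [18]. No exception raised.
2. `except` is skipped.
3. `else` runs (try completed without exception): `items.append(39)` → items = [18, 39].
Result: [18, 39]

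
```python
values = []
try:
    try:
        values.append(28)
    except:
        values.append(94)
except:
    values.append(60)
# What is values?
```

Step-by-step execution trace:
1. Inner try: `values.append(28)` → values = [28]. No exception raised.
2. Inner `except` is skipped.
3. Inner try completes normally; outer `except` is skipped.
Result: [28]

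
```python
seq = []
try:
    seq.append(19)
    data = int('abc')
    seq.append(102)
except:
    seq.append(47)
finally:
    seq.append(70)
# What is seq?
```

Step-by-step execution trace:
1. try: `seq.append(19)` → seq = [19].
2. `data = int('abc')` raises ValueError; `seq.append(102)` is not reached.
3. bare `except` matches → `seq.append(47)` → seq = [19, 47].
4. finally always runs: `seq.append(70)` → seq = [19, 47, 70].
Result: [19, 47, 70]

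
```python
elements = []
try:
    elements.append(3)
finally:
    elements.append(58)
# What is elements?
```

Step-by-step execution trace:
1. try: `elements.append(3)` → elements = [3].
2. The try body completes without raising.
3. finally always runs: `elements.append(58)` → elements = [3, 58].
Result: [3, 58]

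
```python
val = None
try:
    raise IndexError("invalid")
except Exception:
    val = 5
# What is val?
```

Step-by-step execution trace:
1. `raise IndexError(...)` raises IndexError.
2. `except Exception` matches (IndexError is a subclass of Exception) → val = 5.
Result: 5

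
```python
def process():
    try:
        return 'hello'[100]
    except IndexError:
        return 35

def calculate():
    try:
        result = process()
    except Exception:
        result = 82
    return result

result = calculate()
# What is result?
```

Step-by-step execution trace:
1. `calculate()` calls `process()`.
2. In process: `'hello'[100]` raises IndexError; `except IndexError` catches it → returns 35.
3. In calculate: `result = process()` → result = 35. No exception reaches calculate.
4. `except Exception` is skipped; calculate returns 35.
5. result = 35.
Result: 35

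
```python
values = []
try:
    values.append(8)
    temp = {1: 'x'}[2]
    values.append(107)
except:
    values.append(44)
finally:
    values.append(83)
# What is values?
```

Step-by-step execution trace:
1. try: `values.append(8)` → values = [8].
2. `temp = {1: 'x'}[2]` raises KeyError; `values.append(107)` is not reached.
3. bare `except` matches → `values.append(44)` → values = [8, 44].
4. finally always runs: `values.append(83)` → values = [8, 44, 83].
Result: [8, 44, 83]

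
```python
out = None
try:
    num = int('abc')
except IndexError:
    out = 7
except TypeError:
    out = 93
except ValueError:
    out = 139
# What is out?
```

Step-by-step execution trace:
1. `num = int('abc')` raises ValueError.
2. `except IndexError` does not match ValueError; skipped.
3. `except TypeError` does not match ValueError; skipped.
4. `except ValueError` matches → out = 139.
Result: 139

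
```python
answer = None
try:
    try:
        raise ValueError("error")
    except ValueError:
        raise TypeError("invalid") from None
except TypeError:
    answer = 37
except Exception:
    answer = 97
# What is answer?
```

Step-by-step execution trace:
1. Inner try raises ValueError; inner `except ValueError` catches it.
2. `raise TypeError(...) from None` raises TypeError (from None suppresses __context__, but the active exception is still TypeError).
3. Outer `except TypeError` matches → answer = 37.
4. `except Exception` is not reached.
Result: 37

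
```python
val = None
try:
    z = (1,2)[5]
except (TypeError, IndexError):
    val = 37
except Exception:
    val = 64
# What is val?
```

Step-by-step execution trace:
1. `z = (1,2)[5]` raises IndexError.
2. `except (TypeError, IndexError)` matches (IndexError is in the tuple) → val = 37.
3. `except Exception` is not reached.
Result: 37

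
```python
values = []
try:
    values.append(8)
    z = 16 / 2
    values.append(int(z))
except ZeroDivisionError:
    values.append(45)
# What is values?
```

Step-by-step execution trace:
1. try: `values.append(8)` → values = [8].
2. `z = 16 / 2` → z = 8.0. No exception raised.
3. `values.append(int(z))` → values = [8, 8].
4. `except ZeroDivisionError` is skipped (no exception was raised).
Result: [8, 8]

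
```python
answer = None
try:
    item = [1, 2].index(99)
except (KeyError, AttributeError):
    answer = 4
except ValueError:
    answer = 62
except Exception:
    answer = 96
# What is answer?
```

Step-by-step execution trace:
1. `item = [1, 2].index(99)` raises ValueError.
2. `except (KeyError, AttributeError)` does not match ValueError; skipped.
3. `except ValueError` matches (exact type match) → answer = 62.
4. `except Exception` is not reached.
Result: 62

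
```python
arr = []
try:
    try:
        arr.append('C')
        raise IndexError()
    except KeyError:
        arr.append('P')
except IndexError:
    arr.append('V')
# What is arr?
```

Step-by-step execution trace:
1. Inner try: `arr.append('C')` → arr = ['C'].
2. `raise IndexError()` raises IndexError.
3. Inner `except KeyError` does not match IndexError; exception propagates to outer try.
4. Outer `except IndexError` matches → `arr.append('V')` → arr = ['C', 'V'].
Result: ['C', 'V']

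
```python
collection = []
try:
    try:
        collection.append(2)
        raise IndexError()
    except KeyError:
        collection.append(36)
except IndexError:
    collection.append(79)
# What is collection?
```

Step-by-step execution trace:
1. Inner try: `collection.append(2)` → collection = [2].
2. `raise IndexError()` raises IndexError.
3. Inner `except KeyError` does not match IndexError; exception propagates to outer try.
4. Outer `except IndexError` matches → `collection.append(79)` → collection = [2, 79].
Result: [2, 79]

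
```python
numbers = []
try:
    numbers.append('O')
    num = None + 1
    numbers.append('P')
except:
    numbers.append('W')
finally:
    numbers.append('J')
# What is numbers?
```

Step-by-step execution trace:
1. try: `numbers.append('O')` → numbers = ['O'].
2. `num = None + 1` raises TypeError; `numbers.append('P')` is not reached.
3. bare `except` matches → `numbers.append('W')` → numbers = ['O', 'W'].
4. finally always runs: `numbers.append('J')` → numbers = ['O', 'W', 'J'].
Result: ['O', 'W', 'J']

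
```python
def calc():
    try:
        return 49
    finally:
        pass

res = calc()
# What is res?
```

Step-by-step execution trace:
1. `calc()` enters try: `return 49` sets pending return value 49.
2. Before returning, `finally: pass` runs (no effect).
3. calc() returns 49 → res = 49.
Result: 49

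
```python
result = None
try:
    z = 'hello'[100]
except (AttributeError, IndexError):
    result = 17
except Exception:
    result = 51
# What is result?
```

Step-by-step execution trace:
1. `z = 'hello'[100]` raises IndexError.
2. `except (AttributeError, IndexError)` matches (IndexError is in the tuple) → result = 17.
3. `except Exception` is not reached.
Result: 17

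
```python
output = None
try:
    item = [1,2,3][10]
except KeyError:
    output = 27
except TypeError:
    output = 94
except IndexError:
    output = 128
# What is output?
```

Step-by-step execution trace:
1. `item = [1,2,3][10]` raises IndexError.
2. `except KeyError` does not match IndexError; skipped.
3. `except TypeError` does not match IndexError; skipped.
4. `except IndexError` matches → output = 128.
Result: 128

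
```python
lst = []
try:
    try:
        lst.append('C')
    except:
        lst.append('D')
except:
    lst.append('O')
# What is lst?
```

Step-by-step execution trace:
1. Inner try: `lst.append('C')` → lst = ['C']. No exception raised.
2. Inner `except` is skipped.
3. Inner try completes normally; outer `except` is skipped.
Result: ['C']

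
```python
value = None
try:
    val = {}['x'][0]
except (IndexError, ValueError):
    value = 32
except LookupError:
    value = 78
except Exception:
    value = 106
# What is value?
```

Step-by-step execution trace:
1. `val = {}['x'][0]` raises KeyError.
2. `except (IndexError, ValueError)` does not match KeyError; skipped.
3. `except LookupError` matches (KeyError is a subclass of LookupError) → value = 78.
4. `except Exception` is not reached.
Result: 78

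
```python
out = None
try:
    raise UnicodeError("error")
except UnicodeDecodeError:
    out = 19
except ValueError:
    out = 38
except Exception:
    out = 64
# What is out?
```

Step-by-step execution trace:
1. `raise UnicodeError(...)` raises UnicodeError.
2. `except UnicodeDecodeError` does not match (UnicodeError is not a subclass of UnicodeDecodeError); skipped.
3. `except ValueError` matches (UnicodeError is a subclass of ValueError) → out = 38.
4. `except Exception` is not reached.
Result: 38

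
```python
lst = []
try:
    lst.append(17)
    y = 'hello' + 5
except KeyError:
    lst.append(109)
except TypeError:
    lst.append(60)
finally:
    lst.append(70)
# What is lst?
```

Step-by-step execution trace:
1. try: `lst.append(17)` → lst = [17].
2. `y = 'hello' + 5` raises TypeError.
3. `except KeyError` does not match TypeError; skipped.
4. `except TypeError` matches → `lst.append(60)` → lst = [17, 60].
5. finally always runs: `lst.append(70)` → lst = [17, 60, 70].
Result: [17, 60, 70]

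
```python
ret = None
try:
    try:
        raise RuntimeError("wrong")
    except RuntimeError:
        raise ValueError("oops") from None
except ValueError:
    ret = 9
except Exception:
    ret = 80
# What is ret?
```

Step-by-step execution trace:
1. Inner try raises RuntimeError; inner `except RuntimeError` catches it.
2. `raise ValueError(...) from None` raises ValueError (from None suppresses __context__, but the active exception is still ValueError).
3. Outer `except ValueError` matches → ret = 9.
4. `except Exception` is not reached.
Result: 9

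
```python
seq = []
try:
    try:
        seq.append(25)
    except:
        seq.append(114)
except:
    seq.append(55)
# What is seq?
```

Step-by-step execution trace:
1. Inner try: `seq.append(25)` → seq = [25]. No exception raised.
2. Inner `except` is skipped.
3. Inner try completes normally; outer `except` is skipped.
Result: [25]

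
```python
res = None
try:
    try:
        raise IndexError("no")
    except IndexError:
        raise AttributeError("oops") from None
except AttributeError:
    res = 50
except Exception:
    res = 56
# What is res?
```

Step-by-step execution trace:
1. Inner try raises IndexError; inner `except IndexError` catches it.
2. `raise AttributeError(...) from None` raises AttributeError (from None suppresses __context__, but the active exception is still AttributeError).
3. Outer `except AttributeError` matches → res = 50.
4. `except Exception` is not reached.
Result: 50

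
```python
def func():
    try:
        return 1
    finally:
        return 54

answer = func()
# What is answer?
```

Step-by-step execution trace:
1. `func()` enters try: `return 1` sets pending return value 1.
2. Before returning, `finally: return 54` runs and overrides the pending return.
3. func() returns 54 → answer = 54.
Result: 54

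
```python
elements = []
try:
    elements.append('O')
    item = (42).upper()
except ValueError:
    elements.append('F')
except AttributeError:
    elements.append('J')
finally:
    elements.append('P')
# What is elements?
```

Step-by-step execution trace:
1. try: `elements.append('O')` → elements = ['O'].
2. `item = (42).upper()` raises AttributeError.
3. `except ValueError` does not match AttributeError; skipped.
4. `except AttributeError` matches → `elements.append('J')` → elements = ['O', 'J'].
5. finally always runs: `elements.append('P')` → elements = ['O', 'J', 'P'].
Result: ['O', 'J', 'P']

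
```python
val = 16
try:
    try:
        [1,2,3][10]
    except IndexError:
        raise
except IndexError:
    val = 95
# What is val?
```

Step-by-step execution trace:
1. Inner try: `[1,2,3][10]` raises IndexError.
2. Inner `except IndexError` matches; bare `raise` re-raises the same IndexError.
3. Outer `except IndexError` matches → val = 95.
Result: 95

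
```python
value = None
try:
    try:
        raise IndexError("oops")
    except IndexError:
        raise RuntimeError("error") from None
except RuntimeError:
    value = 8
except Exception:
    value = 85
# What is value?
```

Step-by-step execution trace:
1. Inner try raises IndexError; inner `except IndexError` catches it.
2. `raise RuntimeError(...) from None` raises RuntimeError (from None suppresses __context__, but the active exception is still RuntimeError).
3. Outer `except RuntimeError` matches → value = 8.
4. `except Exception` is not reached.
Result: 8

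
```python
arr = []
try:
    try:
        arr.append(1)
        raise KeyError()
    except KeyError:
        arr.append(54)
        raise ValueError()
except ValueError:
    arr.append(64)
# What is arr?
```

Step-by-step execution trace:
1. Inner try: `arr.append(1)` → arr = [1].
2. `raise KeyError()` raises KeyError.
3. Inner `except KeyError` matches → `arr.append(54)` → arr = [1, 54].
4. `raise ValueError()` raises ValueError; propagates to outer try.
5. Outer `except ValueError` matches → `arr.append(64)` → arr = [1, 54, 64].
Result: [1, 54, 64]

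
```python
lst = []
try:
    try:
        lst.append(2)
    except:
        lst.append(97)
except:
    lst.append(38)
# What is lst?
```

Step-by-step execution trace:
1. Inner try: `lst.append(2)` → lst = [2]. No exception raised.
2. Inner `except` is skipped.
3. Inner try completes normally; outer `except` is skipped.
Result: [2]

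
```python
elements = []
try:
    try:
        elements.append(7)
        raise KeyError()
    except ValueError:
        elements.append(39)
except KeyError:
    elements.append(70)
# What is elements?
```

Step-by-step execution trace:
1. Inner try: `elements.append(7)` → elements = [7].
2. `raise KeyError()` raises KeyError.
3. Inner `except ValueError` does not match KeyError; exception propagates to outer try.
4. Outer `except KeyError` matches → `elements.append(70)` → elements = [7, 70].
Result: [7, 70]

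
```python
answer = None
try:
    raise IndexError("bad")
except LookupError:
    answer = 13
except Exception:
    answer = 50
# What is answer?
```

Step-by-step execution trace:
1. `raise IndexError(...)` raises IndexError.
2. `except LookupError` matches (IndexError is a subclass of LookupError) → answer = 13.
3. `except Exception` is not reached.
Result: 13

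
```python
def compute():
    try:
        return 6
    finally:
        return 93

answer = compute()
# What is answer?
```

Step-by-step execution trace:
1. `compute()` enters try: `return 6` sets pending return value 6.
2. Before returning, `finally: return 93` runs and overrides the pending return.
3. compute() returns 93 → answer = 93.
Result: 93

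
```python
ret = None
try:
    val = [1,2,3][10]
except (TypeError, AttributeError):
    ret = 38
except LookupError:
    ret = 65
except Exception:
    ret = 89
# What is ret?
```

Step-by-step execution trace:
1. `val = [1,2,3][10]` raises IndexError.
2. `except (TypeError, AttributeError)` does not match IndexError; skipped.
3. `except LookupError` matches (IndexError is a subclass of LookupError) → ret = 65.
4. `except Exception` is not reached.
Result: 65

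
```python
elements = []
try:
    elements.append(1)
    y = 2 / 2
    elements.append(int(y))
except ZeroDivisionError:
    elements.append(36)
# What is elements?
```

Step-by-step execution trace:
1. try: `elements.append(1)` → elements = [1].
2. `y = 2 / 2` → y = 1.0. No exception raised.
3. `elements.append(int(y))` → elements = [1, 1].
4. `except ZeroDivisionError` is skipped (no exception was raised).
Result: [1, 1]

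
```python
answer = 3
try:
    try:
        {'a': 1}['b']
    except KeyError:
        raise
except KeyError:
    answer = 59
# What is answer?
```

Step-by-step execution trace:
1. Inner try: `{'a': 1}['b']` raises KeyError.
2. Inner `except KeyError` matches; bare `raise` re-raises the same KeyError.
3. Outer `except KeyError` matches → answer = 59.
Result: 59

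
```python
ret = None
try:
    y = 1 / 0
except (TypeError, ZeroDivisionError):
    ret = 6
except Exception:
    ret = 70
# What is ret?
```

Step-by-step execution trace:
1. `y = 1 / 0` raises ZeroDivisionError.
2. `except (TypeError, ZeroDivisionError)` matches (ZeroDivisionError is in the tuple) → ret = 6.
3. `except Exception` is not reached.
Result: 6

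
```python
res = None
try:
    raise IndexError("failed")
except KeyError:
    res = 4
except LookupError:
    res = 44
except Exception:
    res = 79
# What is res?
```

Step-by-step execution trace:
1. `raise IndexError(...)` raises IndexError.
2. `except KeyError` does not match (IndexError is not a subclass of KeyError); skipped.
3. `except LookupError` matches (IndexError is a subclass of LookupError) → res = 44.
4. `except Exception` is not reached.
Result: 44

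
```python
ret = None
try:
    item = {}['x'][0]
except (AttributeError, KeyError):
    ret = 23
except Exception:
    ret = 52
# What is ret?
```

Step-by-step execution trace:
1. `item = {}['x'][0]` raises KeyError.
2. `except (AttributeError, KeyError)` matches (KeyError is in the tuple) → ret = 23.
3. `except Exception` is not reached.
Result: 23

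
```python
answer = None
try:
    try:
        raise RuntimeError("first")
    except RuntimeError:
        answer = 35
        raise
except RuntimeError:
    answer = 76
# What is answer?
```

Step-by-step execution trace:
1. Inner try: `raise RuntimeError("first")` raises RuntimeError.
2. Inner `except RuntimeError` matches → answer = 35.
3. bare `raise` re-raises the same RuntimeError.
4. Outer `except RuntimeError` matches → answer = 76.
Result: 76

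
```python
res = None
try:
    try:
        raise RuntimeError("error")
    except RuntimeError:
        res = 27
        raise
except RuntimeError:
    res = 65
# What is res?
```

Step-by-step execution trace:
1. Inner try: `raise RuntimeError("error")` raises RuntimeError.
2. Inner `except RuntimeError` matches → res = 27.
3. bare `raise` re-raises the same RuntimeError.
4. Outer `except RuntimeError` matches → res = 65.
Result: 65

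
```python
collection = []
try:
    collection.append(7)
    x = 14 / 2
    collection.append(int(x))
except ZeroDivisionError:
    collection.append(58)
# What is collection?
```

Step-by-step execution trace:
1. try: `collection.append(7)` → collection = [7].
2. `x = 14 / 2` → x = 7.0. No exception raised.
3. `collection.append(int(x))` → collection = [7, 7].
4. `except ZeroDivisionError` is skipped (no exception was raised).
Result: [7, 7]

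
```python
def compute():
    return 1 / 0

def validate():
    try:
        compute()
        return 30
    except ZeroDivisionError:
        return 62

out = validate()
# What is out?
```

Step-by-step execution trace:
1. `validate()` calls `compute()`.
2. `compute()` evaluates `1 / 0`, which raises ZeroDivisionError; it propagates to the caller.
3. `return 30` is not reached.
4. `except ZeroDivisionError` in validate matches → returns 62.
5. out = 62.
Result: 62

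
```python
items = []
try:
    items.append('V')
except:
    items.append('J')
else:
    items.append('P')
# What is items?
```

Step-by-step execution trace:
1. try: `items.append('V')` → items = ['V']. No exception raised.
2. `except` is skipped.
3. `else` runs (try completed without exception): `items.append('P')` → items = ['V', 'P'].
Result: ['V', 'P']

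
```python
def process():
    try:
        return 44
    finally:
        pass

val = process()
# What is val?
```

Step-by-step execution trace:
1. `process()` enters try: `return 44` sets pending return value 44.
2. Before returning, `finally: pass` runs (no effect).
3. process() returns 44 → val = 44.
Result: 44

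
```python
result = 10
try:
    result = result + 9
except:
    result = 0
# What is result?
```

Step-by-step execution trace:
1. result starts at 10.
2. try: `result = result + 9` → result = 19. No exception raised.
3. `except` is skipped.
Result: 19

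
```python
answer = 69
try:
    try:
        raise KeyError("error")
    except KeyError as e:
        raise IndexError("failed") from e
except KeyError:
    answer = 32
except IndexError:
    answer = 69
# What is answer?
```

Step-by-step execution trace:
1. Inner try raises KeyError; inner `except KeyError as e` catches it.
2. `raise IndexError(...) from e` raises IndexError (KeyError is attached as __cause__, but only IndexError is active).
3. Outer `except KeyError` does not match IndexError; skipped.
4. Outer `except IndexError` matches → answer = 69.
Result: 69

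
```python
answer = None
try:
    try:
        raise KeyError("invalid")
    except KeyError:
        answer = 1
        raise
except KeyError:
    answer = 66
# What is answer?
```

Step-by-step execution trace:
1. Inner try: `raise KeyError("invalid")` raises KeyError.
2. Inner `except KeyError` matches → answer = 1.
3. bare `raise` re-raises the same KeyError.
4. Outer `except KeyError` matches → answer = 66.
Result: 66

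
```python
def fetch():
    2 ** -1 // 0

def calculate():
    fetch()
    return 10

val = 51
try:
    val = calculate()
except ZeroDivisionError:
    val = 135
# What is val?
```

Step-by-step execution trace:
1. val starts at 51.
2. try: `calculate()` calls `fetch()`.
3. `fetch()` evaluates `2 ** -1 // 0`, which raises ZeroDivisionError; it propagates through calculate (uncaught).
4. `return 10` in calculate is not reached; the assignment to val does not complete.
5. `except ZeroDivisionError` matches → val = 135.
Result: 135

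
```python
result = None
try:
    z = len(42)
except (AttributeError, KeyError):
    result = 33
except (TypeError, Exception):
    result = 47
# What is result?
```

Step-by-step execution trace:
1. `z = len(42)` raises TypeError.
2. `except (AttributeError, KeyError)` does not match TypeError; skipped.
3. `except (TypeError, Exception)` matches (TypeError is in the tuple) → result = 47.
Result: 47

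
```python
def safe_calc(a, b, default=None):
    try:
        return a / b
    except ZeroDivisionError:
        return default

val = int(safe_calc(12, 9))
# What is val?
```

Step-by-step execution trace:
1. `safe_calc(12, 9)` enters try: `return 12 / 9` → returns 1.3333333333333333. No exception raised.
2. `except ZeroDivisionError` is skipped.
3. `int(1.3333333333333333)` → 1 → val = 1.
Result: 1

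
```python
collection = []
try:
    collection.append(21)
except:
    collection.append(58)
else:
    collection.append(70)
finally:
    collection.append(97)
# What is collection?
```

Step-by-step execution trace:
1. try: `collection.append(21)` → collection = [21]. No exception raised.
2. `except` is skipped.
3. `else` runs: `collection.append(70)` → collection = [21, 70].
4. `finally` always runs: `collection.append(97)` → collection = [21, 70, 97].
Result: [21, 70, 97]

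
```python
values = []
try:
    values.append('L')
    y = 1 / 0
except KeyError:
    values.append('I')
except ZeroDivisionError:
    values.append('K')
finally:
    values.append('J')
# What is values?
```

Step-by-step execution trace:
1. try: `values.append('L')` → values = ['L'].
2. `y = 1 / 0` raises ZeroDivisionError.
3. `except KeyError` does not match ZeroDivisionError; skipped.
4. `except ZeroDivisionError` matches → `values.append('K')` → values = ['L', 'K'].
5. finally always runs: `values.append('J')` → values = ['L', 'K', 'J'].
Result: ['L', 'K', 'J']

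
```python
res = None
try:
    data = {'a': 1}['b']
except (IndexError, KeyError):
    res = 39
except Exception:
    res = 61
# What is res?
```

Step-by-step execution trace:
1. `data = {'a': 1}['b']` raises KeyError.
2. `except (IndexError, KeyError)` matches (KeyError is in the tuple) → res = 39.
3. `except Exception` is not reached.
Result: 39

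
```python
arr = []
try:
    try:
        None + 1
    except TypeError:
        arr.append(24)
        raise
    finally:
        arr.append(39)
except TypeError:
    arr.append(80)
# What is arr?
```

Step-by-step execution trace:
1. Inner try: `None + 1` raises TypeError.
2. Inner `except TypeError` matches → `arr.append(24)` → arr = [24].
3. bare `raise` re-raises TypeError.
4. Inner `finally` runs during unwinding: `arr.append(39)` → arr = [24, 39].
5. Outer `except TypeError` matches → `arr.append(80)` → arr = [24, 39, 80].
Result: [24, 39, 80]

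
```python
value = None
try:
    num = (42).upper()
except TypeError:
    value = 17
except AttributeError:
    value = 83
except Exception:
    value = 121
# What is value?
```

Step-by-step execution trace:
1. `num = (42).upper()` raises AttributeError.
2. `except TypeError` does not match AttributeError; skipped.
3. `except AttributeError` matches → value = 83.
4. Remaining except clauses are skipped.
Result: 83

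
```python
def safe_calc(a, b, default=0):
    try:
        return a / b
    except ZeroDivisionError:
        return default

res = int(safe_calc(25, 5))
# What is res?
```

Step-by-step execution trace:
1. `safe_calc(25, 5)` enters try: `return 25 / 5` → returns 5.0. No exception raised.
2. `except ZeroDivisionError` is skipped.
3. `int(5.0)` → 5 → res = 5.
Result: 5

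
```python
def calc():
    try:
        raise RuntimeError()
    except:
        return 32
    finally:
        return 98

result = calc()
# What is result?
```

Step-by-step execution trace:
1. `calc()` enters try: `raise RuntimeError()` raises RuntimeError.
2. bare `except` matches → `return 32` sets pending return value 32.
3. Before returning, `finally: return 98` runs and overrides the pending return.
4. calc() returns 98 → result = 98.
Result: 98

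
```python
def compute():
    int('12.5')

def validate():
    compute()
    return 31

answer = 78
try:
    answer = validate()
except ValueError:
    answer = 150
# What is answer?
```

Step-by-step execution trace:
1. answer starts at 78.
2. try: `validate()` calls `compute()`.
3. `compute()` evaluates `int('12.5')`, which raises ValueError; it propagates through validate (uncaught).
4. `return 31` in validate is not reached; the assignment to answer does not complete.
5. `except ValueError` matches → answer = 150.
Result: 150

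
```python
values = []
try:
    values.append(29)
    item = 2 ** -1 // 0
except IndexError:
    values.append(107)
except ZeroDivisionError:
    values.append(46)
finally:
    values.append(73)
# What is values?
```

Step-by-step execution trace:
1. try: `values.append(29)` → values = [29].
2. `item = 2 ** -1 // 0` raises ZeroDivisionError.
3. `except IndexError` does not match ZeroDivisionError; skipped.
4. `except ZeroDivisionError` matches → `values.append(46)` → values = [29, 46].
5. finally always runs: `values.append(73)` → values = [29, 46, 73].
Result: [29, 46, 73]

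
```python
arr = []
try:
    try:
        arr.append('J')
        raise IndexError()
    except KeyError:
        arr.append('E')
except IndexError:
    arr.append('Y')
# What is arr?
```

Step-by-step execution trace:
1. Inner try: `arr.append('J')` → arr = ['J'].
2. `raise IndexError()` raises IndexError.
3. Inner `except KeyError` does not match IndexError; exception propagates to outer try.
4. Outer `except IndexError` matches → `arr.append('Y')` → arr = ['J', 'Y'].
Result: ['J', 'Y']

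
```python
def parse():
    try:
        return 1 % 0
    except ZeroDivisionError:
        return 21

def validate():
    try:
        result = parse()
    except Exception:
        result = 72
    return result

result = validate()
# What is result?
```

Step-by-step execution trace:
1. `validate()` calls `parse()`.
2. In parse: `1 % 0` raises ZeroDivisionError; `except ZeroDivisionError` catches it → returns 21.
3. In validate: `result = parse()` → result = 21. No exception reaches validate.
4. `except Exception` is skipped; validate returns 21.
5. result = 21.
Result: 21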